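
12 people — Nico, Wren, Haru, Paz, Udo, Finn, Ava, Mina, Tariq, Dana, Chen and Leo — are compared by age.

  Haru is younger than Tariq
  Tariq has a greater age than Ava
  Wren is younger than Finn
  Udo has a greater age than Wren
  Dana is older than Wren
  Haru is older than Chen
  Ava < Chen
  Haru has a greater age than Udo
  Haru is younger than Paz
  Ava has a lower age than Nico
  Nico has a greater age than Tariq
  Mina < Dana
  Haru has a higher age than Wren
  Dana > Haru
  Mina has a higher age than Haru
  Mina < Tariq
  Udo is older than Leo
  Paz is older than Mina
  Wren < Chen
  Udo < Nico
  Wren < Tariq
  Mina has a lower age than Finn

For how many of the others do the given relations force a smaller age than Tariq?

7

Directly below Tariq: Wren, Ava, Haru, Mina.
One step further: Udo, Chen (6 so far).
One step further: Leo (7 so far).
No other element is forced below Tariq by the given relations, so the count is 7.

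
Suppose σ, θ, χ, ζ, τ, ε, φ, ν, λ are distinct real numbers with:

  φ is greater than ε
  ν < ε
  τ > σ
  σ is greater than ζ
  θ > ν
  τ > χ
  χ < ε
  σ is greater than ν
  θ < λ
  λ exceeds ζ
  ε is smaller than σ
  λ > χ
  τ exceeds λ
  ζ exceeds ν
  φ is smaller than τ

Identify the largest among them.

ν is not greatest since ν < θ; χ is not greatest since χ < ε; ζ is not greatest since ζ < λ; θ is not greatest since θ < λ; λ is not greatest since λ < τ; ε is not greatest since ε < φ; σ is not greatest since σ < τ; φ is not greatest since φ < τ.
Only τ has nothing above it, so τ is the largest.

τ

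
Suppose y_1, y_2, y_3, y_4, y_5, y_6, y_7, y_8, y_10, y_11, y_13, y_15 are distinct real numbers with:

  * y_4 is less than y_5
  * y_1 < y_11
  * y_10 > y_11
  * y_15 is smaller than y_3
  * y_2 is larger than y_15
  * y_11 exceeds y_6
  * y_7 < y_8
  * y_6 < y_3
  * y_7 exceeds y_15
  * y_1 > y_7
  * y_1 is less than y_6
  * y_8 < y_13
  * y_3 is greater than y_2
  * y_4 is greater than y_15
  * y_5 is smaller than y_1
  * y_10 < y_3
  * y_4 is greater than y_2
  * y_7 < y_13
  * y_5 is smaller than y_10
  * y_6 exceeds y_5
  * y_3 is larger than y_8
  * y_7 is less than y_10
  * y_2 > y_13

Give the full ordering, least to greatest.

Nothing is placed below y_15, so it is least; from there y_15 < y_7; y_7 < y_8; y_8 < y_13; y_13 < y_2; y_2 < y_4; y_4 < y_5; y_5 < y_1; y_1 < y_6; y_6 < y_11; y_11 < y_10; y_10 < y_3, each given directly.

y_15 < y_7 < y_8 < y_13 < y_2 < y_4 < y_5 < y_1 < y_6 < y_11 < y_10 < y_3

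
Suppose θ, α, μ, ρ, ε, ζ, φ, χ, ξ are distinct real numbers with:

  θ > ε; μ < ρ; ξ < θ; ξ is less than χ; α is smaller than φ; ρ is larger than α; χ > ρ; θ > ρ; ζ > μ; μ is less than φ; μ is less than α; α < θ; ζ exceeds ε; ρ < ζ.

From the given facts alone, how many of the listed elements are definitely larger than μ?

6

Directly above μ: α, ρ, φ, ζ.
One step further: θ, χ (6 so far).
No other element is forced above μ by the given relations, so the count is 6.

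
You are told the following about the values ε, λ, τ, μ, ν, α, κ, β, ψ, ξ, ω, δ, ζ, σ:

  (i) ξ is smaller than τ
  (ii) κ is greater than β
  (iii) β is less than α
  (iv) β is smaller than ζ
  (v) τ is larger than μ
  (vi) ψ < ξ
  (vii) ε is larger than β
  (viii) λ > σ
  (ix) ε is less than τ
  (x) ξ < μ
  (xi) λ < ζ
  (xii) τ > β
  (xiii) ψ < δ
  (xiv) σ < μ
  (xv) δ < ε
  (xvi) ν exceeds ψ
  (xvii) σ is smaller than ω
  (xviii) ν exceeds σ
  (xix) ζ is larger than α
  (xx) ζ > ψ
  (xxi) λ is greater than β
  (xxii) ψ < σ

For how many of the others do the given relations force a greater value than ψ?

From ψ the given relations immediately reach σ, δ, ξ, ζ, ν.
From those, ε, λ, μ, ω, τ — 10 in total.
Nothing else is reachable above ψ; 10 in all.

10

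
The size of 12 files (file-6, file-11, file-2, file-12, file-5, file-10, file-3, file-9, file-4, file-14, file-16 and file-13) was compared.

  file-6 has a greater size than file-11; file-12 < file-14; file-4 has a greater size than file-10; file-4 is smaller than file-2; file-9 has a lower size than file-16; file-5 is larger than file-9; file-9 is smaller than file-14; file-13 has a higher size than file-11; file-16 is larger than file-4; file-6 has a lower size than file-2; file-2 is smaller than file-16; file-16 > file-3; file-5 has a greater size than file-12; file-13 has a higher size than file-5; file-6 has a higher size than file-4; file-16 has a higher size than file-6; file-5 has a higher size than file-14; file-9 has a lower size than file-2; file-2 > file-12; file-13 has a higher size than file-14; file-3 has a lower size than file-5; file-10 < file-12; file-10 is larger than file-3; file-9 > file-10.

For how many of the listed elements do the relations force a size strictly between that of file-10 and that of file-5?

Chaining upward from file-10 reaches: file-9, file-12, file-4, file-6, file-2, file-14, file-13, file-16.
Chaining downward from file-5 reaches: file-3, file-9, file-12, file-14.
Strictly between file-10 and file-5 are those in both lists: file-9, file-12, file-14 — 3 elements.

3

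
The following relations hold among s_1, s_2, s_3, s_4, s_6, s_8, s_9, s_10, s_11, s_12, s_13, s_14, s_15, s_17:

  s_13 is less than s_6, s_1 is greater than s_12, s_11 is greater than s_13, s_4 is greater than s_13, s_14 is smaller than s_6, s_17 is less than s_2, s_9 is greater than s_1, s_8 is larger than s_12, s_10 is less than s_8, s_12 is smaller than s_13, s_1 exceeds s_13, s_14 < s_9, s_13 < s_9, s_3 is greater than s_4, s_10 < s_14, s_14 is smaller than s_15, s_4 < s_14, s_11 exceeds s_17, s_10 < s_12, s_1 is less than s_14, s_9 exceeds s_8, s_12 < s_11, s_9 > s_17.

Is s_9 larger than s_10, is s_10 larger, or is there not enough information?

s_9

s_10 < s_12 and s_12 < s_13 give s_10 < s_13.
With s_13 < s_4: s_10 < s_12 < s_13 < s_4.
With s_4 < s_14: s_10 < s_12 < s_13 < s_4 < s_14.
With s_14 < s_9: s_10 < s_12 < s_13 < s_4 < s_14 < s_9.
So s_9 is larger.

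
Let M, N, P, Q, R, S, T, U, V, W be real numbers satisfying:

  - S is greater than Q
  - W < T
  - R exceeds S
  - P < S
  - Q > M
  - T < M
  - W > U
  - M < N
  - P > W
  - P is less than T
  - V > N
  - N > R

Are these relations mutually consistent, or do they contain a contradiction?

Every relation is compatible with U < W < P < T < M < Q < S < R < N < V; the set is consistent.

consistent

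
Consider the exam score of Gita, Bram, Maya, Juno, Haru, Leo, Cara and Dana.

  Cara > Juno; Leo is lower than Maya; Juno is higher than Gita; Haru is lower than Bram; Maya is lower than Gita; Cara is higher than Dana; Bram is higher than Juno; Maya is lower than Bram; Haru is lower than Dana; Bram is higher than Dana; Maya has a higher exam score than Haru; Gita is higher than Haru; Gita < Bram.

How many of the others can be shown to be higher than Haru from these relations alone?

6

From Haru the given relations immediately reach Maya, Gita, Dana, Bram.
From those, Juno, Cara — 6 in total.
Nothing else is reachable above Haru; 6 in all.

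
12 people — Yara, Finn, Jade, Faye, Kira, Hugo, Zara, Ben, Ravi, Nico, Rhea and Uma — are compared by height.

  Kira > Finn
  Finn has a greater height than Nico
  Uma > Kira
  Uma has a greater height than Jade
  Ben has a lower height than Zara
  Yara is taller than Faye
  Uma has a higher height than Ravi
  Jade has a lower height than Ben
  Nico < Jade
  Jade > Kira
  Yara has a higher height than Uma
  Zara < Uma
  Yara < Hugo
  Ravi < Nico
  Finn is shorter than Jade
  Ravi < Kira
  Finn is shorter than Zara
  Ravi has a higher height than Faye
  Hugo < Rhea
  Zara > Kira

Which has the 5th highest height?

The consecutive relations fix a unique order: Faye < Ravi < Nico < Finn < Kira < Jade < Ben < Zara < Uma < Yara < Hugo < Rhea.
Counting 5 from the largest end gives Zara.

Zara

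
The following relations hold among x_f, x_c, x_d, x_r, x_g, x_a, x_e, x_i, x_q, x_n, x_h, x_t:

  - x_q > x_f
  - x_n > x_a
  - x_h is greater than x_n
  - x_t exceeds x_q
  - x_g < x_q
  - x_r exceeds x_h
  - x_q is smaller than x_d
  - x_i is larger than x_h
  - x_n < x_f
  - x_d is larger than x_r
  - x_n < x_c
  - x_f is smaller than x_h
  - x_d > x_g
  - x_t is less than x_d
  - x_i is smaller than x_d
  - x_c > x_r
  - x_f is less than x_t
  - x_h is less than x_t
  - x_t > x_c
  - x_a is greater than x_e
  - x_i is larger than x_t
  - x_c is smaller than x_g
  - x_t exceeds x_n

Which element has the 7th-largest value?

The consecutive relations fix a unique order: x_e < x_a < x_n < x_f < x_h < x_r < x_c < x_g < x_q < x_t < x_i < x_d.
Counting 7 from the largest end gives x_r.

x_r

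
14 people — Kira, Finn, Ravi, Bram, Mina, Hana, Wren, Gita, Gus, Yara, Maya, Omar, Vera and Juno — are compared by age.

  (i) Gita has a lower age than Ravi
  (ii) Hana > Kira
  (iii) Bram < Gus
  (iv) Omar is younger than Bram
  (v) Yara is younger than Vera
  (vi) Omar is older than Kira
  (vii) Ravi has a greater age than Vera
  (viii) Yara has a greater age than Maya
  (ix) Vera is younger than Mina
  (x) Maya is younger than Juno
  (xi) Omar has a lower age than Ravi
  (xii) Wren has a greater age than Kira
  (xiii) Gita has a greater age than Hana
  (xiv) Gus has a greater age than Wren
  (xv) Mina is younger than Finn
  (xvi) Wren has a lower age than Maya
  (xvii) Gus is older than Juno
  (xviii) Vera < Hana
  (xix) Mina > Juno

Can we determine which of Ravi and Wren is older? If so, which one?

Ravi

Wren < Maya and Maya < Yara give Wren < Yara.
With Yara < Vera: Wren < Maya < Yara < Vera.
Then Vera < Hana extends the chain to Hana.
With Hana < Gita: Wren < Maya < Yara < Vera < Hana < Gita.
With Gita < Ravi: Wren < Maya < Yara < Vera < Hana < Gita < Ravi.
So Ravi is older.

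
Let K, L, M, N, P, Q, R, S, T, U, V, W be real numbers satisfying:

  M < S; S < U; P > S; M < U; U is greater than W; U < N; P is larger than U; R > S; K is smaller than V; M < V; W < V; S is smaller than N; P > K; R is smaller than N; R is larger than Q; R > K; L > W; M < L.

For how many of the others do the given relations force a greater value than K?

4

From K the given relations immediately reach R, P, V.
From those, N — 4 in total.
Nothing else is reachable above K; 4 in all.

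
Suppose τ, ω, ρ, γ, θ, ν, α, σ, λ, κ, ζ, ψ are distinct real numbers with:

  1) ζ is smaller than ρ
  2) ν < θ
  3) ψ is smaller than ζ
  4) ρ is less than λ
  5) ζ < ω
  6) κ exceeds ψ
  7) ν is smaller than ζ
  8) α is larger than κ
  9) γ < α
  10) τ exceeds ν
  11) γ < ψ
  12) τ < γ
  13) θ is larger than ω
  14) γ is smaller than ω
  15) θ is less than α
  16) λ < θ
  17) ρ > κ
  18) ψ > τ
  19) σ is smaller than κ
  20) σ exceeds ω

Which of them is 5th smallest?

ζ

Piecing the relations together gives one ordering: ν < τ < γ < ψ < ζ < ω < σ < κ < ρ < λ < θ < α.
Counting 5 from the smallest end gives ζ.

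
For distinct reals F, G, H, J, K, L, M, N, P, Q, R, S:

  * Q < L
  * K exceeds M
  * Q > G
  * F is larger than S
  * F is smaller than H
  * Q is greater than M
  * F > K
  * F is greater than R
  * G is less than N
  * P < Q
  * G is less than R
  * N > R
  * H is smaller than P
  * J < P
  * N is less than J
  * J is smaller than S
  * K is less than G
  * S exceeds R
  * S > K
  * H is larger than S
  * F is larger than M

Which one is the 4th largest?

The consecutive relations fix a unique order: M < K < G < R < N < J < S < F < H < P < Q < L.
The 4th largest is H.

H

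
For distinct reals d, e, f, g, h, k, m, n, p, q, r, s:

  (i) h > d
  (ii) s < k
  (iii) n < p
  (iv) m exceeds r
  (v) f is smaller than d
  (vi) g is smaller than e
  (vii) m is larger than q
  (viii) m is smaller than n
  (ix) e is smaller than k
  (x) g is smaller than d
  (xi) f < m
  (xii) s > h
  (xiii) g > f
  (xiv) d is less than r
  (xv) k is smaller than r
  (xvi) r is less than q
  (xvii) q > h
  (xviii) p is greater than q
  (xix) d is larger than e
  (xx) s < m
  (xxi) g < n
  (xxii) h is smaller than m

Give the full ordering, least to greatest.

f < g < e < d < h < s < k < r < q < m < n < p

The consecutive links are each given: f < g; g < e; e < d; d < h; h < s; s < k; k < r; r < q; q < m; m < n; n < p.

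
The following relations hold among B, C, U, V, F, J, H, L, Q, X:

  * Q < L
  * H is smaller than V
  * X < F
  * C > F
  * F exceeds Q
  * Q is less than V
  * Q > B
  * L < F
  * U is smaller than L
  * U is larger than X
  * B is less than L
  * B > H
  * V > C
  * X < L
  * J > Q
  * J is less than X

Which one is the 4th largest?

The consecutive relations fix a unique order: H < B < Q < J < X < U < L < F < C < V.
Counting 4 from the largest end gives L.

L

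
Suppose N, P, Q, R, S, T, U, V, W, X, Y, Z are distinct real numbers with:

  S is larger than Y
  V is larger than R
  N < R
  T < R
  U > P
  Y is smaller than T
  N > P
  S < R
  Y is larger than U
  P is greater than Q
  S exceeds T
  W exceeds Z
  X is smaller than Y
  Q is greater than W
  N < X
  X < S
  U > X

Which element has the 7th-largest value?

Piecing the relations together gives one ordering: Z < W < Q < P < N < X < U < Y < T < S < R < V.
The 7th largest is X.

X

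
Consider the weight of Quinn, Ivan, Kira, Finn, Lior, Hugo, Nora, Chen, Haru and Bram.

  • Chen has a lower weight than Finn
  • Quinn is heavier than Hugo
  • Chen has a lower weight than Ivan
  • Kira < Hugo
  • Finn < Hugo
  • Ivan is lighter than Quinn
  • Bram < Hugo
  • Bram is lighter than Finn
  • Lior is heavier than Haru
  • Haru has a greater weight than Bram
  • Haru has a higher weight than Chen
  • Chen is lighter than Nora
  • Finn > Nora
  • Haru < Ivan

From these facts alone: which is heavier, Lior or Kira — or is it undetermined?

undetermined

Following every chain through Kira: above Kira we get Hugo, Quinn.
Lior is not reached, and no chain runs the other way from Lior to Kira.
So the given relations leave the order of Kira and Lior undetermined.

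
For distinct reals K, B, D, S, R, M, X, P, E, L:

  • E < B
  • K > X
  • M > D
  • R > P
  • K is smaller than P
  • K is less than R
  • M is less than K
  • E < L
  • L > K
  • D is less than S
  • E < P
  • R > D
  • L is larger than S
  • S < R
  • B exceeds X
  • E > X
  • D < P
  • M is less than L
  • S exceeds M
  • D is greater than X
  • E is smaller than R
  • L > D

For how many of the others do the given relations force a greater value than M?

From M the given relations immediately reach K, S, L.
From those, P, R — 5 in total.
Nothing else is reachable above M; 5 in all.

5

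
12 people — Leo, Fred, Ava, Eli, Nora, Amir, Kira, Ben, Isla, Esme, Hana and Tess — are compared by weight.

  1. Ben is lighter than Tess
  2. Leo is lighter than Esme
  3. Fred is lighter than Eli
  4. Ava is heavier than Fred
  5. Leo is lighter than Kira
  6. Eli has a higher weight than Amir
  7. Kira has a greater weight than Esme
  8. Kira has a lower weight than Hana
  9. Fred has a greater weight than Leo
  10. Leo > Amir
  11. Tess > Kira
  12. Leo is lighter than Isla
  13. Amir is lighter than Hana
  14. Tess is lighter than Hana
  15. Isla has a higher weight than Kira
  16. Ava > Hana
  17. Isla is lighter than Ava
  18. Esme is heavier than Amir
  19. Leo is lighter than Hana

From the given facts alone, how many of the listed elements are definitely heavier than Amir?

9

The elements the relations force above Amir are Leo, Fred, Esme, Kira, Eli, Isla, Tess, Hana, Ava — no chain reaches any other.
That is 9.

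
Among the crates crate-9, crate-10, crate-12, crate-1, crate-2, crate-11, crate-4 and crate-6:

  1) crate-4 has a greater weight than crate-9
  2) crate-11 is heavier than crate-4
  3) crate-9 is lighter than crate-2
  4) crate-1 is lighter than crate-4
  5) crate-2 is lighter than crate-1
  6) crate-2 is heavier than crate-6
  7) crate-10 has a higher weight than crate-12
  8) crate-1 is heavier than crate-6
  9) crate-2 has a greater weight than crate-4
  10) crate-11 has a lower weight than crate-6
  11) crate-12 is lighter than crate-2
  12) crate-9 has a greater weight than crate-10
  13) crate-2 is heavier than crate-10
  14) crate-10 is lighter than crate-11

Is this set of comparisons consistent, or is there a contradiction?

inconsistent

Chaining the given relations yields crate-4 < crate-11 < crate-6 < crate-2 < crate-1, so crate-4 < crate-1. But one relation states crate-1 < crate-4. These cannot both hold.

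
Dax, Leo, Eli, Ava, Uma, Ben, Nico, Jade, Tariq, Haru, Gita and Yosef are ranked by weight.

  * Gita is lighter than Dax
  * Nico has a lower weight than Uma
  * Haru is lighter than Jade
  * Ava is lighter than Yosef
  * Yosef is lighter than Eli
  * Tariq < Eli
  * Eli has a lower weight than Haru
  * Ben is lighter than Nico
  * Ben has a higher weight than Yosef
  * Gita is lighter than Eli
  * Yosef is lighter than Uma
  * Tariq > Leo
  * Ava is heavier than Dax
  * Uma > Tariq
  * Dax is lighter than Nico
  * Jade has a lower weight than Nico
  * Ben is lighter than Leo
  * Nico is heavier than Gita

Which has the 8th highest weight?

Ben

Chaining the given pairs: Gita < Dax < Ava < Yosef < Ben < Leo < Tariq < Eli < Haru < Jade < Nico < Uma.
Counting 8 from the largest end gives Ben.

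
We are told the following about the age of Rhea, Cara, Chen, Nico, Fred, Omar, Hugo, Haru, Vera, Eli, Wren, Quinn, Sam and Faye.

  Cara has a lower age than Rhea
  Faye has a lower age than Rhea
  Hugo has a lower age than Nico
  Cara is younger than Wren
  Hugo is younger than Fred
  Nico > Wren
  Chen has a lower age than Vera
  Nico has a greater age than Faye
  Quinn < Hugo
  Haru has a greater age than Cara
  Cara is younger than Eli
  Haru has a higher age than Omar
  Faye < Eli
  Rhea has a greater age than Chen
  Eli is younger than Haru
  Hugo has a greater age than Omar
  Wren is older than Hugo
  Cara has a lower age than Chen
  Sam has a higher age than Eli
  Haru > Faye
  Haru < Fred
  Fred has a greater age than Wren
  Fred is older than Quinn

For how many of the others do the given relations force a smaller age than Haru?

4

Directly below Haru: Cara, Faye, Omar, Eli.
Nothing else is reachable below Haru; 4 in all.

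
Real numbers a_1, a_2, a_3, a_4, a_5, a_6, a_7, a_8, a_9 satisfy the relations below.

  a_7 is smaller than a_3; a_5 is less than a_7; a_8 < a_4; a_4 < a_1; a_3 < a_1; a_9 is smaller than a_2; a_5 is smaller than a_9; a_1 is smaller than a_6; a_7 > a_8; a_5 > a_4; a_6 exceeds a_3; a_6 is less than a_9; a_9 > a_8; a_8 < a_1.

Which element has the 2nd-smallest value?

a_4

Piecing the relations together gives one ordering: a_8 < a_4 < a_5 < a_7 < a_3 < a_1 < a_6 < a_9 < a_2.
Counting 2 from the smallest end gives a_4.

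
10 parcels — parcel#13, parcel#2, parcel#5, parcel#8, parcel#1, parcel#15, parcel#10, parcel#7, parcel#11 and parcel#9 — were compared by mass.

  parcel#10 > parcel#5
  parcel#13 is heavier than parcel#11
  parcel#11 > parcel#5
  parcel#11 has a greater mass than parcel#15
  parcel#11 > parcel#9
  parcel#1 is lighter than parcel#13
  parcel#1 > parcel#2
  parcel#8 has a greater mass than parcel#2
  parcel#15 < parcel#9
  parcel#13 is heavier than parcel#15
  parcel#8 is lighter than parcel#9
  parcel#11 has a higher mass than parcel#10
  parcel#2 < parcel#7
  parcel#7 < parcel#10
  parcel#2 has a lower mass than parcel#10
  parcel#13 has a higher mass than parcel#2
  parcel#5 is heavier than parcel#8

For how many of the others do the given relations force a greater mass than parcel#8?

5

From parcel#8 the given relations immediately reach parcel#5, parcel#9.
From those, parcel#10, parcel#11 — 4 in total.
From those, parcel#13 — 5 in total.
No other element is forced above parcel#8 by the given relations, so the count is 5.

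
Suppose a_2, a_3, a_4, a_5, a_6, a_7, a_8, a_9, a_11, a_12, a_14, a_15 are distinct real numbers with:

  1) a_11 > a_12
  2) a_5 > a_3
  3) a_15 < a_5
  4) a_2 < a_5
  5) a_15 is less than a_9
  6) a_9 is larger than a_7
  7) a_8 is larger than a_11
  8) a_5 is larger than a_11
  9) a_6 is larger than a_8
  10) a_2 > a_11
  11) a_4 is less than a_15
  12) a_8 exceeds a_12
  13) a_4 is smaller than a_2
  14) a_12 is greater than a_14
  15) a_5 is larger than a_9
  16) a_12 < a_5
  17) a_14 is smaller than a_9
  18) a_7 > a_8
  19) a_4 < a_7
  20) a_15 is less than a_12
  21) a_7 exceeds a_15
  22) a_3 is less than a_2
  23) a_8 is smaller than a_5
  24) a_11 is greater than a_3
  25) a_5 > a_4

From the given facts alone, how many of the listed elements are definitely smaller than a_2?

From a_2 the given relations immediately reach a_4, a_3, a_11.
From those, a_12 — 4 in total.
From those, a_15, a_14 — 6 in total.
No other element is forced below a_2 by the given relations, so the count is 6.

6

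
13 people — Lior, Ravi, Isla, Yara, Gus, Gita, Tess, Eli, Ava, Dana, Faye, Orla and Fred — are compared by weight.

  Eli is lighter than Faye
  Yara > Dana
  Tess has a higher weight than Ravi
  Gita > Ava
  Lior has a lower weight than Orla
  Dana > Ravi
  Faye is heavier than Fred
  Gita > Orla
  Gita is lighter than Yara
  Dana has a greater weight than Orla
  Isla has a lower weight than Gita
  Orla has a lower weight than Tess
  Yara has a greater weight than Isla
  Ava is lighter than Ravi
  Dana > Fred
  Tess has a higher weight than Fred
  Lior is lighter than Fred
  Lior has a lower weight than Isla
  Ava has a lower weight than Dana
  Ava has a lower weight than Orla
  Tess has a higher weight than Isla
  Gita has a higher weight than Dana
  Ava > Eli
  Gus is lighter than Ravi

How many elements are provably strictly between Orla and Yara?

2

Chaining upward from Orla reaches: Dana, Tess, Gita.
Chaining downward from Yara reaches: Eli, Ava, Lior, Isla, Fred, Gus, Ravi, Dana, Gita.
Strictly between Orla and Yara are those in both lists: Dana, Gita — 2 elements.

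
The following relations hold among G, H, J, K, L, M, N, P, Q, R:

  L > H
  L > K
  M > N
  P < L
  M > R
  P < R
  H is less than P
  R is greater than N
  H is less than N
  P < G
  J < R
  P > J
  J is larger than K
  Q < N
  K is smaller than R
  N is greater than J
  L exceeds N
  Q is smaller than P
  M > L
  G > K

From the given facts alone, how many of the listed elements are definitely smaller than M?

8

Directly below M: N, R, L.
One step further: H, K, J, Q, P (8 so far).
No other element is forced below M by the given relations, so the count is 8.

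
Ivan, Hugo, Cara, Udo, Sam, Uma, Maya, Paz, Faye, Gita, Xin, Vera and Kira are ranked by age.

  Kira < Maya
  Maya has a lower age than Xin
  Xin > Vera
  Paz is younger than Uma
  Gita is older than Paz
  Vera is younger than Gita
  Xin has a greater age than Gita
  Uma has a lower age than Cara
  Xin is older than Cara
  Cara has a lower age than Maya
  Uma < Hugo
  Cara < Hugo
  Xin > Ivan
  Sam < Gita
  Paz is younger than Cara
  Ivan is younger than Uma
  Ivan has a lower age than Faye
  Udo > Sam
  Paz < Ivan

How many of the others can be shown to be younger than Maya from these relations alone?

5

From Maya the given relations immediately reach Kira, Cara.
From those, Paz, Uma — 4 in total.
From those, Ivan — 5 in total.
No other element is forced below Maya by the given relations, so the count is 5.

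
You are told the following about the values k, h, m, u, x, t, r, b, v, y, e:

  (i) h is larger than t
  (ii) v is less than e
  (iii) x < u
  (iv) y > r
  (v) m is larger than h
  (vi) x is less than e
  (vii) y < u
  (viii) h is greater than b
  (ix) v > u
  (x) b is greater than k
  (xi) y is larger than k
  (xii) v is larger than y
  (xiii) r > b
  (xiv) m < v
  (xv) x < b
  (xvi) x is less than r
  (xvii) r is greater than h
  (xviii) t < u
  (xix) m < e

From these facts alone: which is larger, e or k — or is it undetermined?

The relevant relations are k < b; b < h; h < r; r < y; y < u; u < v; v < e.
Chaining these gives k < b < h < r < y < u < v < e.
So e is larger.

e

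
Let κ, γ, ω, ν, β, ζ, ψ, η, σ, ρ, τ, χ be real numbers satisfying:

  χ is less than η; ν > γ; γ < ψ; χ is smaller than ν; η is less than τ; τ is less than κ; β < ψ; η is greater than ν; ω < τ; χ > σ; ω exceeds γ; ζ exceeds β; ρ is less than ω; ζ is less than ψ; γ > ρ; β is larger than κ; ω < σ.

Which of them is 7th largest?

Chaining the given pairs: ρ < γ < ω < σ < χ < ν < η < τ < κ < β < ζ < ψ.
The 7th largest is ν.

ν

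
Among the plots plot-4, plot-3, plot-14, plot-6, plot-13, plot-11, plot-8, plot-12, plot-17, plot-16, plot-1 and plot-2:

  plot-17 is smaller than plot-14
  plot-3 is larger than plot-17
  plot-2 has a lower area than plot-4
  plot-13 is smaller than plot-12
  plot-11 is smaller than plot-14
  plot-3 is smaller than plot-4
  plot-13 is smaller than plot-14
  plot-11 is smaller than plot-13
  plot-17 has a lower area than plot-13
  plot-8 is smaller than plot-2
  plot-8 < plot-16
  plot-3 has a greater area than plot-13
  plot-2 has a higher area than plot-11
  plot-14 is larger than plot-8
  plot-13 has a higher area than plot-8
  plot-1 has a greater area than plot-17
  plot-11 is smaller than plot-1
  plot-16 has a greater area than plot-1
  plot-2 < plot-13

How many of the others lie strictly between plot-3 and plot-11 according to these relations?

2

The relations place plot-11 below plot-3. An element lies strictly between them when it is forced above plot-11 and also forced below plot-3.
Above plot-11: {plot-1, plot-2, plot-16, plot-13, plot-4, plot-14, plot-12}. Below plot-3: {plot-17, plot-8, plot-2, plot-13}.
Intersection: {plot-2, plot-13} — 2.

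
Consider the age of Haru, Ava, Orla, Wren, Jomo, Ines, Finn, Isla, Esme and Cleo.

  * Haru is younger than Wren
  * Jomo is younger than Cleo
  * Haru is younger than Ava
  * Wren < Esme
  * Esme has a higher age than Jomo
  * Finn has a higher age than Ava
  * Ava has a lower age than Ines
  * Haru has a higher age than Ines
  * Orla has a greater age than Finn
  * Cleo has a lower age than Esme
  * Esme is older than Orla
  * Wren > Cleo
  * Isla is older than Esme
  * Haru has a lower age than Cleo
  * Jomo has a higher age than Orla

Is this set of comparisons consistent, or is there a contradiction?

We have Ava < Ines stated directly, yet also Ines < Haru < Ava by chaining the others — so Ines < Ava. Contradiction.

inconsistent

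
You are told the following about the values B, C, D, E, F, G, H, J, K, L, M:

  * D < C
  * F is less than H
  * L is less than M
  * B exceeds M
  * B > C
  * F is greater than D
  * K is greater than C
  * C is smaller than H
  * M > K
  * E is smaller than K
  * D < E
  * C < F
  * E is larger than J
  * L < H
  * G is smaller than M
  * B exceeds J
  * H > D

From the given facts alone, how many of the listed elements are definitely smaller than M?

The elements the relations force below M are L, J, D, C, G, E, K — no chain reaches any other.
That is 7.

7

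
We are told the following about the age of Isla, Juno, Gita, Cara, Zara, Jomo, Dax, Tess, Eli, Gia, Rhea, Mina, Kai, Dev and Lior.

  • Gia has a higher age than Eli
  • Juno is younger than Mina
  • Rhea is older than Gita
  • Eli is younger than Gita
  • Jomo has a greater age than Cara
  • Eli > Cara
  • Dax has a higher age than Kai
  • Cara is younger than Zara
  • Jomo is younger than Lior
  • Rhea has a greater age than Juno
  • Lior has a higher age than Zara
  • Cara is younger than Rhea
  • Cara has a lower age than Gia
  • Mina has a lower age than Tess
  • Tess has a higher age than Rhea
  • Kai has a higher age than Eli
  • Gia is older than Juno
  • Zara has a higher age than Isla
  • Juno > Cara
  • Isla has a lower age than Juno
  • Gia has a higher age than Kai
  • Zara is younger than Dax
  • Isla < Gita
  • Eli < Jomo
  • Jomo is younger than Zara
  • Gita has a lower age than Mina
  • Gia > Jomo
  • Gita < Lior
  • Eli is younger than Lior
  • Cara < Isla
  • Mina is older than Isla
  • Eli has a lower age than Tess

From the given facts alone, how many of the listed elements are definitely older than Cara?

From Cara the given relations immediately reach Isla, Juno, Eli, Jomo, Rhea, Zara, Gia.
From those, Gita, Mina, Kai, Dax, Tess, Lior — 13 in total.
Nothing else is reachable above Cara; 13 in all.

13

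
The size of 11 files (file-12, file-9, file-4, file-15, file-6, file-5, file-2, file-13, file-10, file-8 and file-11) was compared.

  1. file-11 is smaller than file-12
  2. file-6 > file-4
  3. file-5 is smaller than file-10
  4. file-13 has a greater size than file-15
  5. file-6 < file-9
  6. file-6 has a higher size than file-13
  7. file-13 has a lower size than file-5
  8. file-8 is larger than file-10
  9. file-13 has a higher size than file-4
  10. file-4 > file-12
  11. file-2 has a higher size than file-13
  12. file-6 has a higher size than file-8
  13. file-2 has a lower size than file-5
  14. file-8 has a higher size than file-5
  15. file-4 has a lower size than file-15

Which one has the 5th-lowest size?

file-13

The consecutive relations fix a unique order: file-11 < file-12 < file-4 < file-15 < file-13 < file-2 < file-5 < file-10 < file-8 < file-6 < file-9.
The 5th smallest is file-13.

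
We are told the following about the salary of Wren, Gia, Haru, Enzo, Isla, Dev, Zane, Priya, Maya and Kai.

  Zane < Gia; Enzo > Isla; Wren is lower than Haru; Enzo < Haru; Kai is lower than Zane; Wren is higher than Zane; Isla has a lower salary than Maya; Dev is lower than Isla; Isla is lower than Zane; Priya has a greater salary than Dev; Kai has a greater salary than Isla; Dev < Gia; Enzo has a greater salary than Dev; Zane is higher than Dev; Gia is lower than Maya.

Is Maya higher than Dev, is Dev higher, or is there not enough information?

Maya

Dev < Isla and Isla < Kai give Dev < Kai.
Then Kai < Zane extends the chain to Zane.
With Zane < Gia: Dev < Isla < Kai < Zane < Gia.
Then Gia < Maya extends the chain to Maya.
So Maya is higher.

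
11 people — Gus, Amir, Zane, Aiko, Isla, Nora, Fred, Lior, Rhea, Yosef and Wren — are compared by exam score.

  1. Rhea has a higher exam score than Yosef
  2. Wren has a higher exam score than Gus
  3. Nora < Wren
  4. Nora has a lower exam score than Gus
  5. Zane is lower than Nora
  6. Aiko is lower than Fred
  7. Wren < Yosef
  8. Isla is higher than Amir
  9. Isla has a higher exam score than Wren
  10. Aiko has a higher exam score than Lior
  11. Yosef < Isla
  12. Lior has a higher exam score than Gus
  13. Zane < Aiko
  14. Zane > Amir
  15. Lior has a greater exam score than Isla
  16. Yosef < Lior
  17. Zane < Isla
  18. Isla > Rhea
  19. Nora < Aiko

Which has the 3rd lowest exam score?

Nora

Chaining the given pairs: Amir < Zane < Nora < Gus < Wren < Yosef < Rhea < Isla < Lior < Aiko < Fred.
The 3rd smallest is Nora.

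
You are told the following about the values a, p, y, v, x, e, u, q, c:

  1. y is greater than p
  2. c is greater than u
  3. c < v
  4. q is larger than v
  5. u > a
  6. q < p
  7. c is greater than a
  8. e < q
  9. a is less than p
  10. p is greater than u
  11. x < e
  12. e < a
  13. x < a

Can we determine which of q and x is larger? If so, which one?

q

x < e and e < a give x < a.
Then a < u extends the chain to u.
Then u < c extends the chain to c.
Then c < v extends the chain to v.
Then v < q extends the chain to q.
So q is larger.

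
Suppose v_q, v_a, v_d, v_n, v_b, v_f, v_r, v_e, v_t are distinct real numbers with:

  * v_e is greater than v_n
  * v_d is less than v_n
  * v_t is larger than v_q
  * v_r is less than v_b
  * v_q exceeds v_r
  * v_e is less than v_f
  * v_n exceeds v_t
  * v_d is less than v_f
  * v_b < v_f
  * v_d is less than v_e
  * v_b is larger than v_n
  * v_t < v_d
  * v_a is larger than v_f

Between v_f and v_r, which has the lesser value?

v_r < v_q and v_q < v_t give v_r < v_t.
Then v_t < v_d extends the chain to v_d.
With v_d < v_n: v_r < v_q < v_t < v_d < v_n.
Then v_n < v_b extends the chain to v_b.
Then v_b < v_f extends the chain to v_f.
So v_r < v_f; v_r is the smaller of the two.

v_r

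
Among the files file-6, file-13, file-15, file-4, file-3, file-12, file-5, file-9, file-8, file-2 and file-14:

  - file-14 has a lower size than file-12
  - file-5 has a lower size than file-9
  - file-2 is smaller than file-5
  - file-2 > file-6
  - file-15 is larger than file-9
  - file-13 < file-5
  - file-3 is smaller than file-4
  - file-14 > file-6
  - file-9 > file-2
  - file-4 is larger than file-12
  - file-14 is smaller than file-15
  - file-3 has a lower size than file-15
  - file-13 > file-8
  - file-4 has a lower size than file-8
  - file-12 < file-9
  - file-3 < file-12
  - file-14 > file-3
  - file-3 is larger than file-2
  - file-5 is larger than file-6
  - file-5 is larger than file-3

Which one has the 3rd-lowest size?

The consecutive relations fix a unique order: file-6 < file-2 < file-3 < file-14 < file-12 < file-4 < file-8 < file-13 < file-5 < file-9 < file-15.
Counting 3 from the smallest end gives file-3.

file-3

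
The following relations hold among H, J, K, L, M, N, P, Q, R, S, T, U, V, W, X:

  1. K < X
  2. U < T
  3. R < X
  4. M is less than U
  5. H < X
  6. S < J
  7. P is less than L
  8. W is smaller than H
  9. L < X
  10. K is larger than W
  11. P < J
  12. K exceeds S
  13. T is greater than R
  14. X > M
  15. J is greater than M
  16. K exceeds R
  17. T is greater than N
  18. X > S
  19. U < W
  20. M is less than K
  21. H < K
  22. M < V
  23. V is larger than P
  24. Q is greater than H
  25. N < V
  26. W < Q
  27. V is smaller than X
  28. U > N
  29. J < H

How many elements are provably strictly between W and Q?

Chaining upward from W reaches: H, K, X.
Chaining downward from Q reaches: S, N, M, U, P, J, H.
Strictly between W and Q are those in both lists: H — 1 element.

1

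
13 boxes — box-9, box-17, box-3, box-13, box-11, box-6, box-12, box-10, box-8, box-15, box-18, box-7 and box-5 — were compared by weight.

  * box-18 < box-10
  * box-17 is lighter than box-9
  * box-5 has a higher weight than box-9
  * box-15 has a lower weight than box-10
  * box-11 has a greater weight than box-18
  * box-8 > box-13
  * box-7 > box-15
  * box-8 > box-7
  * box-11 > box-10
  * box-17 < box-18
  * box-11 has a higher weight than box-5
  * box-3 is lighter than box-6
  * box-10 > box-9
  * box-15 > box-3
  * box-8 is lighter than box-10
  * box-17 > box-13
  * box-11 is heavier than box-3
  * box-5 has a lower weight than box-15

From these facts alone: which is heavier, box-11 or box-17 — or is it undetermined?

Link the given pairs in sequence: box-17 < box-9; box-9 < box-5; box-5 < box-15; box-15 < box-7; box-7 < box-8; box-8 < box-10; box-10 < box-11.
Together: box-17 < box-9 < box-5 < box-15 < box-7 < box-8 < box-10 < box-11.
So box-11 is heavier.

box-11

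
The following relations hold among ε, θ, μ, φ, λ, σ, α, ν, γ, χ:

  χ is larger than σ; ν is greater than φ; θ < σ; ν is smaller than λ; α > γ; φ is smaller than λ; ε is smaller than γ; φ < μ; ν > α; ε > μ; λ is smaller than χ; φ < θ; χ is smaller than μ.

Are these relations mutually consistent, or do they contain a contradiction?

We have λ < χ stated directly, yet also χ < μ < ε < γ < α < ν < λ by chaining the others — so χ < λ. Contradiction.

inconsistent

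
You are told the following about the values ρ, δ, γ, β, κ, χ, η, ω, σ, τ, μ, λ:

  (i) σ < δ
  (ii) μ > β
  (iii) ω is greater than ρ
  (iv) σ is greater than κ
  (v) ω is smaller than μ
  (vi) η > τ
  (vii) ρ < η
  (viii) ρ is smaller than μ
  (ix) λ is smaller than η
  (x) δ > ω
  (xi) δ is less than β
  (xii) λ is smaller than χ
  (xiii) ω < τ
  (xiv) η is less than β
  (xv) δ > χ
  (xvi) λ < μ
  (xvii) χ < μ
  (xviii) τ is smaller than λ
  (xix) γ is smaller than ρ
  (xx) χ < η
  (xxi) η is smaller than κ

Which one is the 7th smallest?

Piecing the relations together gives one ordering: γ < ρ < ω < τ < λ < χ < η < κ < σ < δ < β < μ.
Counting 7 from the smallest end gives η.

η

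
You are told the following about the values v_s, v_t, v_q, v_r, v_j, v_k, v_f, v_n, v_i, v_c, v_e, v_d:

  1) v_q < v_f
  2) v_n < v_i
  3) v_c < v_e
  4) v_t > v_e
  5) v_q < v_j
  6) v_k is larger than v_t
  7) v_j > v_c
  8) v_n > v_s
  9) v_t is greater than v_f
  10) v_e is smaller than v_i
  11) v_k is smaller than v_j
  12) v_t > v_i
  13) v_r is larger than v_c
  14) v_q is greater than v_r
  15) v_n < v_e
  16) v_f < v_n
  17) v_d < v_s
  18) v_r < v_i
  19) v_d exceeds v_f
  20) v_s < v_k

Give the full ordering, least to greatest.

Nothing is placed below v_c, so it is least; from there v_c < v_r; v_r < v_q; v_q < v_f; v_f < v_d; v_d < v_s; v_s < v_n; v_n < v_e; v_e < v_i; v_i < v_t; v_t < v_k; v_k < v_j, each given directly.

v_c < v_r < v_q < v_f < v_d < v_s < v_n < v_e < v_i < v_t < v_k < v_j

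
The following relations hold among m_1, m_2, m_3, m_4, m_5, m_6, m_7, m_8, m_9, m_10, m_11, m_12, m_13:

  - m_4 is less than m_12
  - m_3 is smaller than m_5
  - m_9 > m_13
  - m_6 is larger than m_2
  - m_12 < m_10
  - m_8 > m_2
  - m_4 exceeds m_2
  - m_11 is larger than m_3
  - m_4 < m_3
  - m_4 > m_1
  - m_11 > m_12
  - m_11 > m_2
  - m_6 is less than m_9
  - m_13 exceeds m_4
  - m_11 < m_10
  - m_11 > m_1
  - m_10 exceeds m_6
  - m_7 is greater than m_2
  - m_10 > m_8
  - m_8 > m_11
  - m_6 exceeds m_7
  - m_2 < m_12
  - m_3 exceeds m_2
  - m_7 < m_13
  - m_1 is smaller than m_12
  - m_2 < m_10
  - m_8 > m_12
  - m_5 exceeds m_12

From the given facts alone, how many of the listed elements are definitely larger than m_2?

11

The elements the relations force above m_2 are m_4, m_12, m_7, m_6, m_3, m_11, m_8, m_10, m_13, m_5, m_9 — no chain reaches any other.
That is 11.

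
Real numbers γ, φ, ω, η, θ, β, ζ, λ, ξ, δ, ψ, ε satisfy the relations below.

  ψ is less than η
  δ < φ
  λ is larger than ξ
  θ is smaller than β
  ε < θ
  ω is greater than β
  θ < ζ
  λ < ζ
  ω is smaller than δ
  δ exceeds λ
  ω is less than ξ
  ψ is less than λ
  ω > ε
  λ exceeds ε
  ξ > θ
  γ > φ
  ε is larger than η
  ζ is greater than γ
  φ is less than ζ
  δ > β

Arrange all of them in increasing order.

Each adjacent pair is fixed by a given relation: ψ < η; η < ε; ε < θ; θ < β; β < ω; ω < ξ; ξ < λ; λ < δ; δ < φ; φ < γ; γ < ζ. Chaining them end to end gives the full order.

ψ < η < ε < θ < β < ω < ξ < λ < δ < φ < γ < ζ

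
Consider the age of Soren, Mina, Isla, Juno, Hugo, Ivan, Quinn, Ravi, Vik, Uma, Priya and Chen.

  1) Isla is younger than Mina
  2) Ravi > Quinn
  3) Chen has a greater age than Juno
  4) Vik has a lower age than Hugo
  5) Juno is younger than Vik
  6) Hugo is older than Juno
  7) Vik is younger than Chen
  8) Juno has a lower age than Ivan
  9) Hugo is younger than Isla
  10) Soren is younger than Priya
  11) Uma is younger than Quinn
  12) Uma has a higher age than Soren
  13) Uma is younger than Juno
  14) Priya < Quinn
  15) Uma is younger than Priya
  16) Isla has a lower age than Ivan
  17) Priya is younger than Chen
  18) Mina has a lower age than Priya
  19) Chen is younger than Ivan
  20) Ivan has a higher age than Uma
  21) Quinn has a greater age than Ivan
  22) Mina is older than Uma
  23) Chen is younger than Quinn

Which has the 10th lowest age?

Chaining the given pairs: Soren < Uma < Juno < Vik < Hugo < Isla < Mina < Priya < Chen < Ivan < Quinn < Ravi.
The 10th smallest is Ivan.

Ivan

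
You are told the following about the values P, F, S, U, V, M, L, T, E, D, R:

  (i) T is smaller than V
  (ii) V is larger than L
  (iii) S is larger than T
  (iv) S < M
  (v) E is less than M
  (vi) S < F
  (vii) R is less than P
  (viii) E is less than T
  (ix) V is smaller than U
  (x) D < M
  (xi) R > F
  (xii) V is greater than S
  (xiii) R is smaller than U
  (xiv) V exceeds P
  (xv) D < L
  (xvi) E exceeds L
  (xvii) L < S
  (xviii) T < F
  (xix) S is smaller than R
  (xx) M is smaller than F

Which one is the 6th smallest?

Chaining the given pairs: D < L < E < T < S < M < F < R < P < V < U.
The 6th smallest is M.

M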